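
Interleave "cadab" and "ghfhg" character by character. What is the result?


Interleaving "cadab" and "ghfhg":
  Position 0: 'c' from first, 'g' from second => "cg"
  Position 1: 'a' from first, 'h' from second => "ah"
  Position 2: 'd' from first, 'f' from second => "df"
  Position 3: 'a' from first, 'h' from second => "ah"
  Position 4: 'b' from first, 'g' from second => "bg"
Result: cgahdfahbg

cgahdfahbg


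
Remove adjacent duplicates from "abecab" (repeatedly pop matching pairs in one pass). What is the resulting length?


Input: abecab
Stack-based adjacent duplicate removal:
  Read 'a': push. Stack: a
  Read 'b': push. Stack: ab
  Read 'e': push. Stack: abe
  Read 'c': push. Stack: abec
  Read 'a': push. Stack: abeca
  Read 'b': push. Stack: abecab
Final stack: "abecab" (length 6)

6


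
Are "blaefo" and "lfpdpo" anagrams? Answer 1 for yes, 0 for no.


Strings: "blaefo", "lfpdpo"
Sorted first:  abeflo
Sorted second: dflopp
Differ at position 0: 'a' vs 'd' => not anagrams

0


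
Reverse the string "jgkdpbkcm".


Input: jgkdpbkcm
Reading characters right to left:
  Position 8: 'm'
  Position 7: 'c'
  Position 6: 'k'
  Position 5: 'b'
  Position 4: 'p'
  Position 3: 'd'
  Position 2: 'k'
  Position 1: 'g'
  Position 0: 'j'
Reversed: mckbpdkgj

mckbpdkgj


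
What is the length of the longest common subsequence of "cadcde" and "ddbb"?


LCS of "cadcde" and "ddbb"
DP table:
           d    d    b    b
      0    0    0    0    0
  c   0    0    0    0    0
  a   0    0    0    0    0
  d   0    1    1    1    1
  c   0    1    1    1    1
  d   0    1    2    2    2
  e   0    1    2    2    2
LCS length = dp[6][4] = 2

2


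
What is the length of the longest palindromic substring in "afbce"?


Input: "afbce"
Checking substrings for palindromes:
  No multi-char palindromic substrings found
Longest palindromic substring: "a" with length 1

1


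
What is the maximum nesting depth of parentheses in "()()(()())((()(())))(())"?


Input: "()()(()())((()(())))(())"
Tracking depth:
  Position 0 '(': depth becomes 1
  Position 1 ')': depth becomes 0
  Position 2 '(': depth becomes 1
  Position 3 ')': depth becomes 0
  Position 4 '(': depth becomes 1
  Position 5 '(': depth becomes 2
  Position 6 ')': depth becomes 1
  Position 7 '(': depth becomes 2
  Position 8 ')': depth becomes 1
  Position 9 ')': depth becomes 0
  Position 10 '(': depth becomes 1
  Position 11 '(': depth becomes 2
  Position 12 '(': depth becomes 3
  Position 13 ')': depth becomes 2
  Position 14 '(': depth becomes 3
  Position 15 '(': depth becomes 4
  Position 16 ')': depth becomes 3
  Position 17 ')': depth becomes 2
  Position 18 ')': depth becomes 1
  Position 19 ')': depth becomes 0
  Position 20 '(': depth becomes 1
  Position 21 '(': depth becomes 2
  Position 22 ')': depth becomes 1
  Position 23 ')': depth becomes 0
Maximum depth reached: 4

4


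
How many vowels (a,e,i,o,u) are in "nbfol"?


Input: nbfol
Checking each character:
  'n' at position 0: consonant
  'b' at position 1: consonant
  'f' at position 2: consonant
  'o' at position 3: vowel (running total: 1)
  'l' at position 4: consonant
Total vowels: 1

1


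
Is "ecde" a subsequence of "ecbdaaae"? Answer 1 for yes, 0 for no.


Check if "ecde" is a subsequence of "ecbdaaae"
Greedy scan:
  Position 0 ('e'): matches sub[0] = 'e'
  Position 1 ('c'): matches sub[1] = 'c'
  Position 2 ('b'): no match needed
  Position 3 ('d'): matches sub[2] = 'd'
  Position 4 ('a'): no match needed
  Position 5 ('a'): no match needed
  Position 6 ('a'): no match needed
  Position 7 ('e'): matches sub[3] = 'e'
All 4 characters matched => is a subsequence

1


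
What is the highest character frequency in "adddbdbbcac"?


Input: adddbdbbcac
Character counts:
  'a': 2
  'b': 3
  'c': 2
  'd': 4
Maximum frequency: 4

4


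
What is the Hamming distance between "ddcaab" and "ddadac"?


Comparing "ddcaab" and "ddadac" position by position:
  Position 0: 'd' vs 'd' => same
  Position 1: 'd' vs 'd' => same
  Position 2: 'c' vs 'a' => differ
  Position 3: 'a' vs 'd' => differ
  Position 4: 'a' vs 'a' => same
  Position 5: 'b' vs 'c' => differ
Total differences (Hamming distance): 3

3


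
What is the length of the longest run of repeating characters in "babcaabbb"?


Input: "babcaabbb"
Scanning for longest run:
  Position 1 ('a'): new char, reset run to 1
  Position 2 ('b'): new char, reset run to 1
  Position 3 ('c'): new char, reset run to 1
  Position 4 ('a'): new char, reset run to 1
  Position 5 ('a'): continues run of 'a', length=2
  Position 6 ('b'): new char, reset run to 1
  Position 7 ('b'): continues run of 'b', length=2
  Position 8 ('b'): continues run of 'b', length=3
Longest run: 'b' with length 3

3


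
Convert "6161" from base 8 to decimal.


Input: "6161" in base 8
Positional expansion:
  Digit '6' (value 6) x 8^3 = 3072
  Digit '1' (value 1) x 8^2 = 64
  Digit '6' (value 6) x 8^1 = 48
  Digit '1' (value 1) x 8^0 = 1
Sum = 3185

3185


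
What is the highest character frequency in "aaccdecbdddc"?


Input: aaccdecbdddc
Character counts:
  'a': 2
  'b': 1
  'c': 4
  'd': 4
  'e': 1
Maximum frequency: 4

4


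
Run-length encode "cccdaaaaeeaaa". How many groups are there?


Input: cccdaaaaeeaaa
Scanning for consecutive runs:
  Group 1: 'c' x 3 (positions 0-2)
  Group 2: 'd' x 1 (positions 3-3)
  Group 3: 'a' x 4 (positions 4-7)
  Group 4: 'e' x 2 (positions 8-9)
  Group 5: 'a' x 3 (positions 10-12)
Total groups: 5

5


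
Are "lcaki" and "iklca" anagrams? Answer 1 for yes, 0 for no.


Strings: "lcaki", "iklca"
Sorted first:  acikl
Sorted second: acikl
Sorted forms match => anagrams

1


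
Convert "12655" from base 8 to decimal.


Input: "12655" in base 8
Positional expansion:
  Digit '1' (value 1) x 8^4 = 4096
  Digit '2' (value 2) x 8^3 = 1024
  Digit '6' (value 6) x 8^2 = 384
  Digit '5' (value 5) x 8^1 = 40
  Digit '5' (value 5) x 8^0 = 5
Sum = 5549

5549


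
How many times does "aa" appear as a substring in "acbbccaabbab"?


Searching for "aa" in "acbbccaabbab"
Scanning each position:
  Position 0: "ac" => no
  Position 1: "cb" => no
  Position 2: "bb" => no
  Position 3: "bc" => no
  Position 4: "cc" => no
  Position 5: "ca" => no
  Position 6: "aa" => MATCH
  Position 7: "ab" => no
  Position 8: "bb" => no
  Position 9: "ba" => no
  Position 10: "ab" => no
Total occurrences: 1

1


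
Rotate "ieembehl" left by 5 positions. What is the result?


Input: "ieembehl", rotate left by 5
First 5 characters: "ieemb"
Remaining characters: "ehl"
Concatenate remaining + first: "ehl" + "ieemb" = "ehlieemb"

ehlieemb


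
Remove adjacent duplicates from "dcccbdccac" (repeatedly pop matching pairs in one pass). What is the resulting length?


Input: dcccbdccac
Stack-based adjacent duplicate removal:
  Read 'd': push. Stack: d
  Read 'c': push. Stack: dc
  Read 'c': matches stack top 'c' => pop. Stack: d
  Read 'c': push. Stack: dc
  Read 'b': push. Stack: dcb
  Read 'd': push. Stack: dcbd
  Read 'c': push. Stack: dcbdc
  Read 'c': matches stack top 'c' => pop. Stack: dcbd
  Read 'a': push. Stack: dcbda
  Read 'c': push. Stack: dcbdac
Final stack: "dcbdac" (length 6)

6


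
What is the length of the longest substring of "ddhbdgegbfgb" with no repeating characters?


Input: "ddhbdgegbfgb"
Sliding window (track last position of each char):
  Position 0 ('d'): window [0,0] length 1 -- new best
  Position 1 ('d'): repeat (last at 0), move window start to 1
  Position 1 ('d'): window [1,1] length 1
  Position 2 ('h'): window [1,2] length 2 -- new best
  Position 3 ('b'): window [1,3] length 3 -- new best
  Position 4 ('d'): repeat (last at 1), move window start to 2
  Position 4 ('d'): window [2,4] length 3
  Position 5 ('g'): window [2,5] length 4 -- new best
  Position 6 ('e'): window [2,6] length 5 -- new best
  Position 7 ('g'): repeat (last at 5), move window start to 6
  Position 7 ('g'): window [6,7] length 2
  Position 8 ('b'): window [6,8] length 3
  Position 9 ('f'): window [6,9] length 4
  Position 10 ('g'): repeat (last at 7), move window start to 8
  Position 10 ('g'): window [8,10] length 3
  Position 11 ('b'): repeat (last at 8), move window start to 9
  Position 11 ('b'): window [9,11] length 3
Longest substring with no repeats: "hbdge" with length 5

5


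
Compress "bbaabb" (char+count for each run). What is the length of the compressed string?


Input: bbaabb
Runs:
  'b' x 2 => "b2"
  'a' x 2 => "a2"
  'b' x 2 => "b2"
Compressed: "b2a2b2"
Compressed length: 6

6


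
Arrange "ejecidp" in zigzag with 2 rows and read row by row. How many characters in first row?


Zigzag "ejecidp" into 2 rows:
Placing characters:
  'e' => row 0
  'j' => row 1
  'e' => row 0
  'c' => row 1
  'i' => row 0
  'd' => row 1
  'p' => row 0
Rows:
  Row 0: "eeip"
  Row 1: "jcd"
First row length: 4

4


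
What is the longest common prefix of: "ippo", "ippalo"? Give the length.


Words: ippo, ippalo
  Position 0: all 'i' => match
  Position 1: all 'p' => match
  Position 2: all 'p' => match
  Position 3: ('o', 'a') => mismatch, stop
LCP = "ipp" (length 3)

3


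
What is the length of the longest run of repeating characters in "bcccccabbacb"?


Input: "bcccccabbacb"
Scanning for longest run:
  Position 1 ('c'): new char, reset run to 1
  Position 2 ('c'): continues run of 'c', length=2
  Position 3 ('c'): continues run of 'c', length=3
  Position 4 ('c'): continues run of 'c', length=4
  Position 5 ('c'): continues run of 'c', length=5
  Position 6 ('a'): new char, reset run to 1
  Position 7 ('b'): new char, reset run to 1
  Position 8 ('b'): continues run of 'b', length=2
  Position 9 ('a'): new char, reset run to 1
  Position 10 ('c'): new char, reset run to 1
  Position 11 ('b'): new char, reset run to 1
Longest run: 'c' with length 5

5


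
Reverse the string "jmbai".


Input: jmbai
Reading characters right to left:
  Position 4: 'i'
  Position 3: 'a'
  Position 2: 'b'
  Position 1: 'm'
  Position 0: 'j'
Reversed: iabmj

iabmj


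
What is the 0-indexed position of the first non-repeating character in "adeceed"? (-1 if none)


Input: adeceed
Character frequencies:
  'a': 1
  'c': 1
  'd': 2
  'e': 3
Scanning left to right for freq == 1:
  Position 0 ('a'): unique! => answer = 0

0


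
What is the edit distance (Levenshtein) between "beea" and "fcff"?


Computing edit distance: "beea" -> "fcff"
DP table:
           f    c    f    f
      0    1    2    3    4
  b   1    1    2    3    4
  e   2    2    2    3    4
  e   3    3    3    3    4
  a   4    4    4    4    4
Edit distance = dp[4][4] = 4

4


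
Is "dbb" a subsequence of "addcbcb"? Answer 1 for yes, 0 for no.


Check if "dbb" is a subsequence of "addcbcb"
Greedy scan:
  Position 0 ('a'): no match needed
  Position 1 ('d'): matches sub[0] = 'd'
  Position 2 ('d'): no match needed
  Position 3 ('c'): no match needed
  Position 4 ('b'): matches sub[1] = 'b'
  Position 5 ('c'): no match needed
  Position 6 ('b'): matches sub[2] = 'b'
All 3 characters matched => is a subsequence

1


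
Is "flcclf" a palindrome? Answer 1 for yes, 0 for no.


Input: flcclf
Reversed: flcclf
  Compare pos 0 ('f') with pos 5 ('f'): match
  Compare pos 1 ('l') with pos 4 ('l'): match
  Compare pos 2 ('c') with pos 3 ('c'): match
Result: palindrome

1


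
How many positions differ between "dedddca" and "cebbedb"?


Comparing "dedddca" and "cebbedb" position by position:
  Position 0: 'd' vs 'c' => DIFFER
  Position 1: 'e' vs 'e' => same
  Position 2: 'd' vs 'b' => DIFFER
  Position 3: 'd' vs 'b' => DIFFER
  Position 4: 'd' vs 'e' => DIFFER
  Position 5: 'c' vs 'd' => DIFFER
  Position 6: 'a' vs 'b' => DIFFER
Positions that differ: 6

6


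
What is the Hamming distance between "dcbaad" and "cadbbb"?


Comparing "dcbaad" and "cadbbb" position by position:
  Position 0: 'd' vs 'c' => differ
  Position 1: 'c' vs 'a' => differ
  Position 2: 'b' vs 'd' => differ
  Position 3: 'a' vs 'b' => differ
  Position 4: 'a' vs 'b' => differ
  Position 5: 'd' vs 'b' => differ
Total differences (Hamming distance): 6

6


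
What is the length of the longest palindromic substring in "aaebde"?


Input: "aaebde"
Checking substrings for palindromes:
  [0:2] "aa" (len 2) => palindrome
Longest palindromic substring: "aa" with length 2

2


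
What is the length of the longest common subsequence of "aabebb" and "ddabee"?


LCS of "aabebb" and "ddabee"
DP table:
           d    d    a    b    e    e
      0    0    0    0    0    0    0
  a   0    0    0    1    1    1    1
  a   0    0    0    1    1    1    1
  b   0    0    0    1    2    2    2
  e   0    0    0    1    2    3    3
  b   0    0    0    1    2    3    3
  b   0    0    0    1    2    3    3
LCS length = dp[6][6] = 3

3


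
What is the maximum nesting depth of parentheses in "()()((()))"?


Input: "()()((()))"
Tracking depth:
  Position 0 '(': depth becomes 1
  Position 1 ')': depth becomes 0
  Position 2 '(': depth becomes 1
  Position 3 ')': depth becomes 0
  Position 4 '(': depth becomes 1
  Position 5 '(': depth becomes 2
  Position 6 '(': depth becomes 3
  Position 7 ')': depth becomes 2
  Position 8 ')': depth becomes 1
  Position 9 ')': depth becomes 0
Maximum depth reached: 3

3


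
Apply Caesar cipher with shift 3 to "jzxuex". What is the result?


Caesar cipher: shift "jzxuex" by 3
  'j' (pos 9) + 3 = pos 12 = 'm'
  'z' (pos 25) + 3 = pos 2 = 'c'
  'x' (pos 23) + 3 = pos 0 = 'a'
  'u' (pos 20) + 3 = pos 23 = 'x'
  'e' (pos 4) + 3 = pos 7 = 'h'
  'x' (pos 23) + 3 = pos 0 = 'a'
Result: mcaxha

mcaxha


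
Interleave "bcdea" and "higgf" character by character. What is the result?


Interleaving "bcdea" and "higgf":
  Position 0: 'b' from first, 'h' from second => "bh"
  Position 1: 'c' from first, 'i' from second => "ci"
  Position 2: 'd' from first, 'g' from second => "dg"
  Position 3: 'e' from first, 'g' from second => "eg"
  Position 4: 'a' from first, 'f' from second => "af"
Result: bhcidgegaf

bhcidgegaf


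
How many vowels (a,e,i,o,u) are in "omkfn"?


Input: omkfn
Checking each character:
  'o' at position 0: vowel (running total: 1)
  'm' at position 1: consonant
  'k' at position 2: consonant
  'f' at position 3: consonant
  'n' at position 4: consonant
Total vowels: 1

1


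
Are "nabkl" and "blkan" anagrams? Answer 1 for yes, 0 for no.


Strings: "nabkl", "blkan"
Sorted first:  abkln
Sorted second: abkln
Sorted forms match => anagrams

1


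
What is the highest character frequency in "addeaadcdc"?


Input: addeaadcdc
Character counts:
  'a': 3
  'c': 2
  'd': 4
  'e': 1
Maximum frequency: 4

4


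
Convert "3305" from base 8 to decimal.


Input: "3305" in base 8
Positional expansion:
  Digit '3' (value 3) x 8^3 = 1536
  Digit '3' (value 3) x 8^2 = 192
  Digit '0' (value 0) x 8^1 = 0
  Digit '5' (value 5) x 8^0 = 5
Sum = 1733

1733


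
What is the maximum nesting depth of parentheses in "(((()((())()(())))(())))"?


Input: "(((()((())()(())))(())))"
Tracking depth:
  Position 0 '(': depth becomes 1
  Position 1 '(': depth becomes 2
  Position 2 '(': depth becomes 3
  Position 3 '(': depth becomes 4
  Position 4 ')': depth becomes 3
  Position 5 '(': depth becomes 4
  Position 6 '(': depth becomes 5
  Position 7 '(': depth becomes 6
  Position 8 ')': depth becomes 5
  Position 9 ')': depth becomes 4
  Position 10 '(': depth becomes 5
  Position 11 ')': depth becomes 4
  Position 12 '(': depth becomes 5
  Position 13 '(': depth becomes 6
  Position 14 ')': depth becomes 5
  Position 15 ')': depth becomes 4
  Position 16 ')': depth becomes 3
  Position 17 ')': depth becomes 2
  Position 18 '(': depth becomes 3
  Position 19 '(': depth becomes 4
  Position 20 ')': depth becomes 3
  Position 21 ')': depth becomes 2
  Position 22 ')': depth becomes 1
  Position 23 ')': depth becomes 0
Maximum depth reached: 6

6


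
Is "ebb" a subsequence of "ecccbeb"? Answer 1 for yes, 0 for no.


Check if "ebb" is a subsequence of "ecccbeb"
Greedy scan:
  Position 0 ('e'): matches sub[0] = 'e'
  Position 1 ('c'): no match needed
  Position 2 ('c'): no match needed
  Position 3 ('c'): no match needed
  Position 4 ('b'): matches sub[1] = 'b'
  Position 5 ('e'): no match needed
  Position 6 ('b'): matches sub[2] = 'b'
All 3 characters matched => is a subsequence

1


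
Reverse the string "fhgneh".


Input: fhgneh
Reading characters right to left:
  Position 5: 'h'
  Position 4: 'e'
  Position 3: 'n'
  Position 2: 'g'
  Position 1: 'h'
  Position 0: 'f'
Reversed: henghf

henghf


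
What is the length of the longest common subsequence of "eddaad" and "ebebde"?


LCS of "eddaad" and "ebebde"
DP table:
           e    b    e    b    d    e
      0    0    0    0    0    0    0
  e   0    1    1    1    1    1    1
  d   0    1    1    1    1    2    2
  d   0    1    1    1    1    2    2
  a   0    1    1    1    1    2    2
  a   0    1    1    1    1    2    2
  d   0    1    1    1    1    2    2
LCS length = dp[6][6] = 2

2


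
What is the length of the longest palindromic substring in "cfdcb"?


Input: "cfdcb"
Checking substrings for palindromes:
  No multi-char palindromic substrings found
Longest palindromic substring: "c" with length 1

1


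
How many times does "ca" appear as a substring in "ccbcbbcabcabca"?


Searching for "ca" in "ccbcbbcabcabca"
Scanning each position:
  Position 0: "cc" => no
  Position 1: "cb" => no
  Position 2: "bc" => no
  Position 3: "cb" => no
  Position 4: "bb" => no
  Position 5: "bc" => no
  Position 6: "ca" => MATCH
  Position 7: "ab" => no
  Position 8: "bc" => no
  Position 9: "ca" => MATCH
  Position 10: "ab" => no
  Position 11: "bc" => no
  Position 12: "ca" => MATCH
Total occurrences: 3

3


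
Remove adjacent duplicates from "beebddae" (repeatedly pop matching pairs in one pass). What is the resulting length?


Input: beebddae
Stack-based adjacent duplicate removal:
  Read 'b': push. Stack: b
  Read 'e': push. Stack: be
  Read 'e': matches stack top 'e' => pop. Stack: b
  Read 'b': matches stack top 'b' => pop. Stack: (empty)
  Read 'd': push. Stack: d
  Read 'd': matches stack top 'd' => pop. Stack: (empty)
  Read 'a': push. Stack: a
  Read 'e': push. Stack: ae
Final stack: "ae" (length 2)

2


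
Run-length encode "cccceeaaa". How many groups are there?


Input: cccceeaaa
Scanning for consecutive runs:
  Group 1: 'c' x 4 (positions 0-3)
  Group 2: 'e' x 2 (positions 4-5)
  Group 3: 'a' x 3 (positions 6-8)
Total groups: 3

3


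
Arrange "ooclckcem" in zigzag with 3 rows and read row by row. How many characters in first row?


Zigzag "ooclckcem" into 3 rows:
Placing characters:
  'o' => row 0
  'o' => row 1
  'c' => row 2
  'l' => row 1
  'c' => row 0
  'k' => row 1
  'c' => row 2
  'e' => row 1
  'm' => row 0
Rows:
  Row 0: "ocm"
  Row 1: "olke"
  Row 2: "cc"
First row length: 3

3


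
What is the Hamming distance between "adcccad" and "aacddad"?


Comparing "adcccad" and "aacddad" position by position:
  Position 0: 'a' vs 'a' => same
  Position 1: 'd' vs 'a' => differ
  Position 2: 'c' vs 'c' => same
  Position 3: 'c' vs 'd' => differ
  Position 4: 'c' vs 'd' => differ
  Position 5: 'a' vs 'a' => same
  Position 6: 'd' vs 'd' => same
Total differences (Hamming distance): 3

3


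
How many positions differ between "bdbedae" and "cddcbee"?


Comparing "bdbedae" and "cddcbee" position by position:
  Position 0: 'b' vs 'c' => DIFFER
  Position 1: 'd' vs 'd' => same
  Position 2: 'b' vs 'd' => DIFFER
  Position 3: 'e' vs 'c' => DIFFER
  Position 4: 'd' vs 'b' => DIFFER
  Position 5: 'a' vs 'e' => DIFFER
  Position 6: 'e' vs 'e' => same
Positions that differ: 5

5


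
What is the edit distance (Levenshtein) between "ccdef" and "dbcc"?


Computing edit distance: "ccdef" -> "dbcc"
DP table:
           d    b    c    c
      0    1    2    3    4
  c   1    1    2    2    3
  c   2    2    2    2    2
  d   3    2    3    3    3
  e   4    3    3    4    4
  f   5    4    4    4    5
Edit distance = dp[5][4] = 5

5


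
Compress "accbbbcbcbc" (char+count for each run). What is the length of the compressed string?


Input: accbbbcbcbc
Runs:
  'a' x 1 => "a1"
  'c' x 2 => "c2"
  'b' x 3 => "b3"
  'c' x 1 => "c1"
  'b' x 1 => "b1"
  'c' x 1 => "c1"
  'b' x 1 => "b1"
  'c' x 1 => "c1"
Compressed: "a1c2b3c1b1c1b1c1"
Compressed length: 16

16


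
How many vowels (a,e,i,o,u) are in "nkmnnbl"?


Input: nkmnnbl
Checking each character:
  'n' at position 0: consonant
  'k' at position 1: consonant
  'm' at position 2: consonant
  'n' at position 3: consonant
  'n' at position 4: consonant
  'b' at position 5: consonant
  'l' at position 6: consonant
Total vowels: 0

0


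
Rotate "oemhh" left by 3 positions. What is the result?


Input: "oemhh", rotate left by 3
First 3 characters: "oem"
Remaining characters: "hh"
Concatenate remaining + first: "hh" + "oem" = "hhoem"

hhoem


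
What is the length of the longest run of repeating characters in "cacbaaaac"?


Input: "cacbaaaac"
Scanning for longest run:
  Position 1 ('a'): new char, reset run to 1
  Position 2 ('c'): new char, reset run to 1
  Position 3 ('b'): new char, reset run to 1
  Position 4 ('a'): new char, reset run to 1
  Position 5 ('a'): continues run of 'a', length=2
  Position 6 ('a'): continues run of 'a', length=3
  Position 7 ('a'): continues run of 'a', length=4
  Position 8 ('c'): new char, reset run to 1
Longest run: 'a' with length 4

4


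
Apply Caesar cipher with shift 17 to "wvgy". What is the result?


Caesar cipher: shift "wvgy" by 17
  'w' (pos 22) + 17 = pos 13 = 'n'
  'v' (pos 21) + 17 = pos 12 = 'm'
  'g' (pos 6) + 17 = pos 23 = 'x'
  'y' (pos 24) + 17 = pos 15 = 'p'
Result: nmxp

nmxp


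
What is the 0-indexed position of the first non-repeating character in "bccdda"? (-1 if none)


Input: bccdda
Character frequencies:
  'a': 1
  'b': 1
  'c': 2
  'd': 2
Scanning left to right for freq == 1:
  Position 0 ('b'): unique! => answer = 0

0


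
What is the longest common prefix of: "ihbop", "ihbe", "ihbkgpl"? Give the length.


Words: ihbop, ihbe, ihbkgpl
  Position 0: all 'i' => match
  Position 1: all 'h' => match
  Position 2: all 'b' => match
  Position 3: ('o', 'e', 'k') => mismatch, stop
LCP = "ihb" (length 3)

3


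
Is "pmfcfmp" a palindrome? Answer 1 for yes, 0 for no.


Input: pmfcfmp
Reversed: pmfcfmp
  Compare pos 0 ('p') with pos 6 ('p'): match
  Compare pos 1 ('m') with pos 5 ('m'): match
  Compare pos 2 ('f') with pos 4 ('f'): match
Result: palindrome

1


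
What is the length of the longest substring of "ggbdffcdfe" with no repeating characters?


Input: "ggbdffcdfe"
Sliding window (track last position of each char):
  Position 0 ('g'): window [0,0] length 1 -- new best
  Position 1 ('g'): repeat (last at 0), move window start to 1
  Position 1 ('g'): window [1,1] length 1
  Position 2 ('b'): window [1,2] length 2 -- new best
  Position 3 ('d'): window [1,3] length 3 -- new best
  Position 4 ('f'): window [1,4] length 4 -- new best
  Position 5 ('f'): repeat (last at 4), move window start to 5
  Position 5 ('f'): window [5,5] length 1
  Position 6 ('c'): window [5,6] length 2
  Position 7 ('d'): window [5,7] length 3
  Position 8 ('f'): repeat (last at 5), move window start to 6
  Position 8 ('f'): window [6,8] length 3
  Position 9 ('e'): window [6,9] length 4
Longest substring with no repeats: "gbdf" with length 4

4


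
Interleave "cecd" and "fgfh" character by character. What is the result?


Interleaving "cecd" and "fgfh":
  Position 0: 'c' from first, 'f' from second => "cf"
  Position 1: 'e' from first, 'g' from second => "eg"
  Position 2: 'c' from first, 'f' from second => "cf"
  Position 3: 'd' from first, 'h' from second => "dh"
Result: cfegcfdh

cfegcfdh


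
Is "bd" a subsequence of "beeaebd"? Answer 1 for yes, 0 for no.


Check if "bd" is a subsequence of "beeaebd"
Greedy scan:
  Position 0 ('b'): matches sub[0] = 'b'
  Position 1 ('e'): no match needed
  Position 2 ('e'): no match needed
  Position 3 ('a'): no match needed
  Position 4 ('e'): no match needed
  Position 5 ('b'): no match needed
  Position 6 ('d'): matches sub[1] = 'd'
All 2 characters matched => is a subsequence

1


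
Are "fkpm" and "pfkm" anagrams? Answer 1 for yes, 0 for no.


Strings: "fkpm", "pfkm"
Sorted first:  fkmp
Sorted second: fkmp
Sorted forms match => anagrams

1


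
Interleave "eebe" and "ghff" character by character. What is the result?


Interleaving "eebe" and "ghff":
  Position 0: 'e' from first, 'g' from second => "eg"
  Position 1: 'e' from first, 'h' from second => "eh"
  Position 2: 'b' from first, 'f' from second => "bf"
  Position 3: 'e' from first, 'f' from second => "ef"
Result: egehbfef

egehbfef


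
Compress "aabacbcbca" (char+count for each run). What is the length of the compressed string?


Input: aabacbcbca
Runs:
  'a' x 2 => "a2"
  'b' x 1 => "b1"
  'a' x 1 => "a1"
  'c' x 1 => "c1"
  'b' x 1 => "b1"
  'c' x 1 => "c1"
  'b' x 1 => "b1"
  'c' x 1 => "c1"
  'a' x 1 => "a1"
Compressed: "a2b1a1c1b1c1b1c1a1"
Compressed length: 18

18


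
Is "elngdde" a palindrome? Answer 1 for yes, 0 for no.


Input: elngdde
Reversed: eddgnle
  Compare pos 0 ('e') with pos 6 ('e'): match
  Compare pos 1 ('l') with pos 5 ('d'): MISMATCH
  Compare pos 2 ('n') with pos 4 ('d'): MISMATCH
Result: not a palindrome

0


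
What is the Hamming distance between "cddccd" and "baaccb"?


Comparing "cddccd" and "baaccb" position by position:
  Position 0: 'c' vs 'b' => differ
  Position 1: 'd' vs 'a' => differ
  Position 2: 'd' vs 'a' => differ
  Position 3: 'c' vs 'c' => same
  Position 4: 'c' vs 'c' => same
  Position 5: 'd' vs 'b' => differ
Total differences (Hamming distance): 4

4


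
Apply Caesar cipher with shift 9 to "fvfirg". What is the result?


Caesar cipher: shift "fvfirg" by 9
  'f' (pos 5) + 9 = pos 14 = 'o'
  'v' (pos 21) + 9 = pos 4 = 'e'
  'f' (pos 5) + 9 = pos 14 = 'o'
  'i' (pos 8) + 9 = pos 17 = 'r'
  'r' (pos 17) + 9 = pos 0 = 'a'
  'g' (pos 6) + 9 = pos 15 = 'p'
Result: oeorap

oeorap


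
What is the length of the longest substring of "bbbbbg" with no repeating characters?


Input: "bbbbbg"
Sliding window (track last position of each char):
  Position 0 ('b'): window [0,0] length 1 -- new best
  Position 1 ('b'): repeat (last at 0), move window start to 1
  Position 1 ('b'): window [1,1] length 1
  Position 2 ('b'): repeat (last at 1), move window start to 2
  Position 2 ('b'): window [2,2] length 1
  Position 3 ('b'): repeat (last at 2), move window start to 3
  Position 3 ('b'): window [3,3] length 1
  Position 4 ('b'): repeat (last at 3), move window start to 4
  Position 4 ('b'): window [4,4] length 1
  Position 5 ('g'): window [4,5] length 2 -- new best
Longest substring with no repeats: "bg" with length 2

2


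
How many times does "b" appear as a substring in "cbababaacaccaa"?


Searching for "b" in "cbababaacaccaa"
Scanning each position:
  Position 0: "c" => no
  Position 1: "b" => MATCH
  Position 2: "a" => no
  Position 3: "b" => MATCH
  Position 4: "a" => no
  Position 5: "b" => MATCH
  Position 6: "a" => no
  Position 7: "a" => no
  Position 8: "c" => no
  Position 9: "a" => no
  Position 10: "c" => no
  Position 11: "c" => no
  Position 12: "a" => no
  Position 13: "a" => no
Total occurrences: 3

3


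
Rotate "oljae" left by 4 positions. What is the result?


Input: "oljae", rotate left by 4
First 4 characters: "olja"
Remaining characters: "e"
Concatenate remaining + first: "e" + "olja" = "eolja"

eolja


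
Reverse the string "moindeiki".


Input: moindeiki
Reading characters right to left:
  Position 8: 'i'
  Position 7: 'k'
  Position 6: 'i'
  Position 5: 'e'
  Position 4: 'd'
  Position 3: 'n'
  Position 2: 'i'
  Position 1: 'o'
  Position 0: 'm'
Reversed: ikiedniom

ikiedniom


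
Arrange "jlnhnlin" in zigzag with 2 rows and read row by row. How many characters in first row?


Zigzag "jlnhnlin" into 2 rows:
Placing characters:
  'j' => row 0
  'l' => row 1
  'n' => row 0
  'h' => row 1
  'n' => row 0
  'l' => row 1
  'i' => row 0
  'n' => row 1
Rows:
  Row 0: "jnni"
  Row 1: "lhln"
First row length: 4

4


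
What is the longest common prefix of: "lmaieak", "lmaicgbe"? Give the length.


Words: lmaieak, lmaicgbe
  Position 0: all 'l' => match
  Position 1: all 'm' => match
  Position 2: all 'a' => match
  Position 3: all 'i' => match
  Position 4: ('e', 'c') => mismatch, stop
LCP = "lmai" (length 4)

4


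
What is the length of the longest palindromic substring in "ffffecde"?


Input: "ffffecde"
Checking substrings for palindromes:
  [0:4] "ffff" (len 4) => palindrome
  [0:3] "fff" (len 3) => palindrome
  [1:4] "fff" (len 3) => palindrome
  [0:2] "ff" (len 2) => palindrome
  [1:3] "ff" (len 2) => palindrome
  [2:4] "ff" (len 2) => palindrome
Longest palindromic substring: "ffff" with length 4

4


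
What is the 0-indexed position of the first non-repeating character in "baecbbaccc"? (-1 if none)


Input: baecbbaccc
Character frequencies:
  'a': 2
  'b': 3
  'c': 4
  'e': 1
Scanning left to right for freq == 1:
  Position 0 ('b'): freq=3, skip
  Position 1 ('a'): freq=2, skip
  Position 2 ('e'): unique! => answer = 2

2


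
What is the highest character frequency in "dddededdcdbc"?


Input: dddededdcdbc
Character counts:
  'b': 1
  'c': 2
  'd': 7
  'e': 2
Maximum frequency: 7

7


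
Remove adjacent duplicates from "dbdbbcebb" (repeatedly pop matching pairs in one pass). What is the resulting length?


Input: dbdbbcebb
Stack-based adjacent duplicate removal:
  Read 'd': push. Stack: d
  Read 'b': push. Stack: db
  Read 'd': push. Stack: dbd
  Read 'b': push. Stack: dbdb
  Read 'b': matches stack top 'b' => pop. Stack: dbd
  Read 'c': push. Stack: dbdc
  Read 'e': push. Stack: dbdce
  Read 'b': push. Stack: dbdceb
  Read 'b': matches stack top 'b' => pop. Stack: dbdce
Final stack: "dbdce" (length 5)

5


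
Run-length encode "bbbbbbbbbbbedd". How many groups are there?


Input: bbbbbbbbbbbedd
Scanning for consecutive runs:
  Group 1: 'b' x 11 (positions 0-10)
  Group 2: 'e' x 1 (positions 11-11)
  Group 3: 'd' x 2 (positions 12-13)
Total groups: 3

3


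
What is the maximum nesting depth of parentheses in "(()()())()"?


Input: "(()()())()"
Tracking depth:
  Position 0 '(': depth becomes 1
  Position 1 '(': depth becomes 2
  Position 2 ')': depth becomes 1
  Position 3 '(': depth becomes 2
  Position 4 ')': depth becomes 1
  Position 5 '(': depth becomes 2
  Position 6 ')': depth becomes 1
  Position 7 ')': depth becomes 0
  Position 8 '(': depth becomes 1
  Position 9 ')': depth becomes 0
Maximum depth reached: 2

2


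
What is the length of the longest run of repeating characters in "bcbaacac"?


Input: "bcbaacac"
Scanning for longest run:
  Position 1 ('c'): new char, reset run to 1
  Position 2 ('b'): new char, reset run to 1
  Position 3 ('a'): new char, reset run to 1
  Position 4 ('a'): continues run of 'a', length=2
  Position 5 ('c'): new char, reset run to 1
  Position 6 ('a'): new char, reset run to 1
  Position 7 ('c'): new char, reset run to 1
Longest run: 'a' with length 2

2


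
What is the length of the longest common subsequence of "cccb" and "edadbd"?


LCS of "cccb" and "edadbd"
DP table:
           e    d    a    d    b    d
      0    0    0    0    0    0    0
  c   0    0    0    0    0    0    0
  c   0    0    0    0    0    0    0
  c   0    0    0    0    0    0    0
  b   0    0    0    0    0    1    1
LCS length = dp[4][6] = 1

1


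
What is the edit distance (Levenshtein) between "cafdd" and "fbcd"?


Computing edit distance: "cafdd" -> "fbcd"
DP table:
           f    b    c    d
      0    1    2    3    4
  c   1    1    2    2    3
  a   2    2    2    3    3
  f   3    2    3    3    4
  d   4    3    3    4    3
  d   5    4    4    4    4
Edit distance = dp[5][4] = 4

4


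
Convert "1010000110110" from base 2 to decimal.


Input: "1010000110110" in base 2
Positional expansion:
  Digit '1' (value 1) x 2^12 = 4096
  Digit '0' (value 0) x 2^11 = 0
  Digit '1' (value 1) x 2^10 = 1024
  Digit '0' (value 0) x 2^9 = 0
  Digit '0' (value 0) x 2^8 = 0
  Digit '0' (value 0) x 2^7 = 0
  Digit '0' (value 0) x 2^6 = 0
  Digit '1' (value 1) x 2^5 = 32
  Digit '1' (value 1) x 2^4 = 16
  Digit '0' (value 0) x 2^3 = 0
  Digit '1' (value 1) x 2^2 = 4
  Digit '1' (value 1) x 2^1 = 2
  Digit '0' (value 0) x 2^0 = 0
Sum = 5174

5174


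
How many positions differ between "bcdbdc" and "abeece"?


Comparing "bcdbdc" and "abeece" position by position:
  Position 0: 'b' vs 'a' => DIFFER
  Position 1: 'c' vs 'b' => DIFFER
  Position 2: 'd' vs 'e' => DIFFER
  Position 3: 'b' vs 'e' => DIFFER
  Position 4: 'd' vs 'c' => DIFFER
  Position 5: 'c' vs 'e' => DIFFER
Positions that differ: 6

6


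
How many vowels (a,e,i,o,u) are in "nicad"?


Input: nicad
Checking each character:
  'n' at position 0: consonant
  'i' at position 1: vowel (running total: 1)
  'c' at position 2: consonant
  'a' at position 3: vowel (running total: 2)
  'd' at position 4: consonant
Total vowels: 2

2


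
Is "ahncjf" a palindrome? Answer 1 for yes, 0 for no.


Input: ahncjf
Reversed: fjcnha
  Compare pos 0 ('a') with pos 5 ('f'): MISMATCH
  Compare pos 1 ('h') with pos 4 ('j'): MISMATCH
  Compare pos 2 ('n') with pos 3 ('c'): MISMATCH
Result: not a palindrome

0


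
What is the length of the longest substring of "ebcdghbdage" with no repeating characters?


Input: "ebcdghbdage"
Sliding window (track last position of each char):
  Position 0 ('e'): window [0,0] length 1 -- new best
  Position 1 ('b'): window [0,1] length 2 -- new best
  Position 2 ('c'): window [0,2] length 3 -- new best
  Position 3 ('d'): window [0,3] length 4 -- new best
  Position 4 ('g'): window [0,4] length 5 -- new best
  Position 5 ('h'): window [0,5] length 6 -- new best
  Position 6 ('b'): repeat (last at 1), move window start to 2
  Position 6 ('b'): window [2,6] length 5
  Position 7 ('d'): repeat (last at 3), move window start to 4
  Position 7 ('d'): window [4,7] length 4
  Position 8 ('a'): window [4,8] length 5
  Position 9 ('g'): repeat (last at 4), move window start to 5
  Position 9 ('g'): window [5,9] length 5
  Position 10 ('e'): window [5,10] length 6
Longest substring with no repeats: "ebcdgh" with length 6

6


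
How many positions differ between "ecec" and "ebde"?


Comparing "ecec" and "ebde" position by position:
  Position 0: 'e' vs 'e' => same
  Position 1: 'c' vs 'b' => DIFFER
  Position 2: 'e' vs 'd' => DIFFER
  Position 3: 'c' vs 'e' => DIFFER
Positions that differ: 3

3


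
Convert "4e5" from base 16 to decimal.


Input: "4e5" in base 16
Positional expansion:
  Digit '4' (value 4) x 16^2 = 1024
  Digit 'e' (value 14) x 16^1 = 224
  Digit '5' (value 5) x 16^0 = 5
Sum = 1253

1253


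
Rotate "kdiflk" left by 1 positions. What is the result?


Input: "kdiflk", rotate left by 1
First 1 characters: "k"
Remaining characters: "diflk"
Concatenate remaining + first: "diflk" + "k" = "diflkk"

diflkk


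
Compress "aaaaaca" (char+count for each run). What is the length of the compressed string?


Input: aaaaaca
Runs:
  'a' x 5 => "a5"
  'c' x 1 => "c1"
  'a' x 1 => "a1"
Compressed: "a5c1a1"
Compressed length: 6

6


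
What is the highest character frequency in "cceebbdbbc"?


Input: cceebbdbbc
Character counts:
  'b': 4
  'c': 3
  'd': 1
  'e': 2
Maximum frequency: 4

4


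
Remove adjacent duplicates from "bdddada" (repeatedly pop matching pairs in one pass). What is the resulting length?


Input: bdddada
Stack-based adjacent duplicate removal:
  Read 'b': push. Stack: b
  Read 'd': push. Stack: bd
  Read 'd': matches stack top 'd' => pop. Stack: b
  Read 'd': push. Stack: bd
  Read 'a': push. Stack: bda
  Read 'd': push. Stack: bdad
  Read 'a': push. Stack: bdada
Final stack: "bdada" (length 5)

5


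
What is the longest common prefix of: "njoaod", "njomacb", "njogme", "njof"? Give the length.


Words: njoaod, njomacb, njogme, njof
  Position 0: all 'n' => match
  Position 1: all 'j' => match
  Position 2: all 'o' => match
  Position 3: ('a', 'm', 'g', 'f') => mismatch, stop
LCP = "njo" (length 3)

3


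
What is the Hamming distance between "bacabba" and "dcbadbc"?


Comparing "bacabba" and "dcbadbc" position by position:
  Position 0: 'b' vs 'd' => differ
  Position 1: 'a' vs 'c' => differ
  Position 2: 'c' vs 'b' => differ
  Position 3: 'a' vs 'a' => same
  Position 4: 'b' vs 'd' => differ
  Position 5: 'b' vs 'b' => same
  Position 6: 'a' vs 'c' => differ
Total differences (Hamming distance): 5

5


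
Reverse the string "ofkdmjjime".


Input: ofkdmjjime
Reading characters right to left:
  Position 9: 'e'
  Position 8: 'm'
  Position 7: 'i'
  Position 6: 'j'
  Position 5: 'j'
  Position 4: 'm'
  Position 3: 'd'
  Position 2: 'k'
  Position 1: 'f'
  Position 0: 'o'
Reversed: emijjmdkfo

emijjmdkfo


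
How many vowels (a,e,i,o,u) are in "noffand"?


Input: noffand
Checking each character:
  'n' at position 0: consonant
  'o' at position 1: vowel (running total: 1)
  'f' at position 2: consonant
  'f' at position 3: consonant
  'a' at position 4: vowel (running total: 2)
  'n' at position 5: consonant
  'd' at position 6: consonant
Total vowels: 2

2


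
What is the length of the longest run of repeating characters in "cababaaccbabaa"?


Input: "cababaaccbabaa"
Scanning for longest run:
  Position 1 ('a'): new char, reset run to 1
  Position 2 ('b'): new char, reset run to 1
  Position 3 ('a'): new char, reset run to 1
  Position 4 ('b'): new char, reset run to 1
  Position 5 ('a'): new char, reset run to 1
  Position 6 ('a'): continues run of 'a', length=2
  Position 7 ('c'): new char, reset run to 1
  Position 8 ('c'): continues run of 'c', length=2
  Position 9 ('b'): new char, reset run to 1
  Position 10 ('a'): new char, reset run to 1
  Position 11 ('b'): new char, reset run to 1
  Position 12 ('a'): new char, reset run to 1
  Position 13 ('a'): continues run of 'a', length=2
Longest run: 'a' with length 2

2


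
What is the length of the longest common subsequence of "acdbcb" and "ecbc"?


LCS of "acdbcb" and "ecbc"
DP table:
           e    c    b    c
      0    0    0    0    0
  a   0    0    0    0    0
  c   0    0    1    1    1
  d   0    0    1    1    1
  b   0    0    1    2    2
  c   0    0    1    2    3
  b   0    0    1    2    3
LCS length = dp[6][4] = 3

3


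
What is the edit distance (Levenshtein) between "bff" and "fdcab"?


Computing edit distance: "bff" -> "fdcab"
DP table:
           f    d    c    a    b
      0    1    2    3    4    5
  b   1    1    2    3    4    4
  f   2    1    2    3    4    5
  f   3    2    2    3    4    5
Edit distance = dp[3][5] = 5

5


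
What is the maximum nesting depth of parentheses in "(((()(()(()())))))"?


Input: "(((()(()(()())))))"
Tracking depth:
  Position 0 '(': depth becomes 1
  Position 1 '(': depth becomes 2
  Position 2 '(': depth becomes 3
  Position 3 '(': depth becomes 4
  Position 4 ')': depth becomes 3
  Position 5 '(': depth becomes 4
  Position 6 '(': depth becomes 5
  Position 7 ')': depth becomes 4
  Position 8 '(': depth becomes 5
  Position 9 '(': depth becomes 6
  Position 10 ')': depth becomes 5
  Position 11 '(': depth becomes 6
  Position 12 ')': depth becomes 5
  Position 13 ')': depth becomes 4
  Position 14 ')': depth becomes 3
  Position 15 ')': depth becomes 2
  Position 16 ')': depth becomes 1
  Position 17 ')': depth becomes 0
Maximum depth reached: 6

6


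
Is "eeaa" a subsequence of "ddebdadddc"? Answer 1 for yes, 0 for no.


Check if "eeaa" is a subsequence of "ddebdadddc"
Greedy scan:
  Position 0 ('d'): no match needed
  Position 1 ('d'): no match needed
  Position 2 ('e'): matches sub[0] = 'e'
  Position 3 ('b'): no match needed
  Position 4 ('d'): no match needed
  Position 5 ('a'): no match needed
  Position 6 ('d'): no match needed
  Position 7 ('d'): no match needed
  Position 8 ('d'): no match needed
  Position 9 ('c'): no match needed
Only matched 1/4 characters => not a subsequence

0
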